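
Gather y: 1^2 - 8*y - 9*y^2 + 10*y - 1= -9*y^2 + 2*y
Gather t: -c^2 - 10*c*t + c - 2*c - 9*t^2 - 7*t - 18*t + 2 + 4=-c^2 - c - 9*t^2 + t*(-10*c - 25) + 6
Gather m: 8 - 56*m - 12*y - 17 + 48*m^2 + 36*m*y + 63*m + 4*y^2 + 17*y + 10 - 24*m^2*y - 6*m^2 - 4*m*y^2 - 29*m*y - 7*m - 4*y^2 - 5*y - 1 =m^2*(42 - 24*y) + m*(-4*y^2 + 7*y)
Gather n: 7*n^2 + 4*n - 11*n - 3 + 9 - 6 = 7*n^2 - 7*n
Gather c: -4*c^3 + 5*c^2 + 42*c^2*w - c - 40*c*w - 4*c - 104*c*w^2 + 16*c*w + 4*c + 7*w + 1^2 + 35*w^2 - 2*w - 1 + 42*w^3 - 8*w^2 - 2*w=-4*c^3 + c^2*(42*w + 5) + c*(-104*w^2 - 24*w - 1) + 42*w^3 + 27*w^2 + 3*w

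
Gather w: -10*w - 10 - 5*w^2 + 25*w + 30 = -5*w^2 + 15*w + 20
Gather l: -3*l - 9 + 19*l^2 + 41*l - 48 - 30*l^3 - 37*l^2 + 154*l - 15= -30*l^3 - 18*l^2 + 192*l - 72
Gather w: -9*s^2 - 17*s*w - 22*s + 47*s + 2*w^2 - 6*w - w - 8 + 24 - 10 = -9*s^2 + 25*s + 2*w^2 + w*(-17*s - 7) + 6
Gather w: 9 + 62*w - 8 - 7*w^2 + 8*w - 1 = -7*w^2 + 70*w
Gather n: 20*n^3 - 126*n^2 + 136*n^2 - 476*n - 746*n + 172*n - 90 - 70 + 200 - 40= 20*n^3 + 10*n^2 - 1050*n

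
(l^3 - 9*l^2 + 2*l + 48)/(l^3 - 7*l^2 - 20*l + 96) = (l + 2)/(l + 4)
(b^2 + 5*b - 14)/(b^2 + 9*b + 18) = (b^2 + 5*b - 14)/(b^2 + 9*b + 18)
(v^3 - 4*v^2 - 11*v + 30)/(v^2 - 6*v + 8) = (v^2 - 2*v - 15)/(v - 4)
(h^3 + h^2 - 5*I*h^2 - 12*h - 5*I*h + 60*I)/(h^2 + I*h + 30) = (h^2 + h - 12)/(h + 6*I)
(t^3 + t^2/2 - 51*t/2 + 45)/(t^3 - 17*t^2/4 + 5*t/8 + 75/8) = 4*(t + 6)/(4*t + 5)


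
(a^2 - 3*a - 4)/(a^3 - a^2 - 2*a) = (a - 4)/(a*(a - 2))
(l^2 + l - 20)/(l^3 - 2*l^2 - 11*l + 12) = (l + 5)/(l^2 + 2*l - 3)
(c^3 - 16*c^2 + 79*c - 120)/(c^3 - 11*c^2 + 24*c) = (c - 5)/c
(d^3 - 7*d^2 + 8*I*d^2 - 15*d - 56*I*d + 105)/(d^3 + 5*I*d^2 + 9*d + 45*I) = (d - 7)/(d - 3*I)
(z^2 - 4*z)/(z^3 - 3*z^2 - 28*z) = (4 - z)/(-z^2 + 3*z + 28)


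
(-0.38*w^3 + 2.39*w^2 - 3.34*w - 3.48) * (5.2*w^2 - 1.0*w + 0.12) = -1.976*w^5 + 12.808*w^4 - 19.8036*w^3 - 14.4692*w^2 + 3.0792*w - 0.4176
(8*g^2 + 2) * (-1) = -8*g^2 - 2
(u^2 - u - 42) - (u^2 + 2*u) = -3*u - 42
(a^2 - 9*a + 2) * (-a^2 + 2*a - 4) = -a^4 + 11*a^3 - 24*a^2 + 40*a - 8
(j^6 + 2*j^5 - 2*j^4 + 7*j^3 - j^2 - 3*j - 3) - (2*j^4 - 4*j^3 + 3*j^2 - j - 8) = j^6 + 2*j^5 - 4*j^4 + 11*j^3 - 4*j^2 - 2*j + 5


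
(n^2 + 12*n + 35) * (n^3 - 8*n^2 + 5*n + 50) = n^5 + 4*n^4 - 56*n^3 - 170*n^2 + 775*n + 1750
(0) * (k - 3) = 0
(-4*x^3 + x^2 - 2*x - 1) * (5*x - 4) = -20*x^4 + 21*x^3 - 14*x^2 + 3*x + 4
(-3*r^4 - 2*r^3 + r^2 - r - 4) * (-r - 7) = 3*r^5 + 23*r^4 + 13*r^3 - 6*r^2 + 11*r + 28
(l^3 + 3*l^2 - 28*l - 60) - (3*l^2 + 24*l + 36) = l^3 - 52*l - 96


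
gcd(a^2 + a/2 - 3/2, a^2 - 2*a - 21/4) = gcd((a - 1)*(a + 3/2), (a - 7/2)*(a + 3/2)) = a + 3/2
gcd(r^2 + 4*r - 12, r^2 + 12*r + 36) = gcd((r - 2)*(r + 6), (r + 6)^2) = r + 6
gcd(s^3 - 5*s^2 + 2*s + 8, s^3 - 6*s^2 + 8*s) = s^2 - 6*s + 8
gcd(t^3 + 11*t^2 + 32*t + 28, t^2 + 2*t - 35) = t + 7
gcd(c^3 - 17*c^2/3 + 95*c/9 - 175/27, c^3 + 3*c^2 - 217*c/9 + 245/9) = c^2 - 4*c + 35/9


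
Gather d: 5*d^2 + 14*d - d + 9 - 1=5*d^2 + 13*d + 8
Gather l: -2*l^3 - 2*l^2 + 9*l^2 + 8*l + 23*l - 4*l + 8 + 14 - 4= -2*l^3 + 7*l^2 + 27*l + 18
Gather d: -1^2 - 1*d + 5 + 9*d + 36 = 8*d + 40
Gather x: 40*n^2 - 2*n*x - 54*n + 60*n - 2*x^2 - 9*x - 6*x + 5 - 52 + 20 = 40*n^2 + 6*n - 2*x^2 + x*(-2*n - 15) - 27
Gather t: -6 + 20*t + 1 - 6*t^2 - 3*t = -6*t^2 + 17*t - 5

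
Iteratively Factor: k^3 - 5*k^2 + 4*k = (k)*(k^2 - 5*k + 4) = k*(k - 4)*(k - 1)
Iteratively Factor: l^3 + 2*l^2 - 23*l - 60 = (l + 3)*(l^2 - l - 20) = (l - 5)*(l + 3)*(l + 4)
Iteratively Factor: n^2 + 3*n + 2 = (n + 1)*(n + 2)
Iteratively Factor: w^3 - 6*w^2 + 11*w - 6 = (w - 2)*(w^2 - 4*w + 3) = (w - 2)*(w - 1)*(w - 3)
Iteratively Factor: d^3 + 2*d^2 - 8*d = (d - 2)*(d^2 + 4*d) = d*(d - 2)*(d + 4)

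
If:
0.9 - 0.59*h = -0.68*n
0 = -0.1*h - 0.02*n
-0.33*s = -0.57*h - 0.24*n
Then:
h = 0.23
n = -1.13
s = -0.43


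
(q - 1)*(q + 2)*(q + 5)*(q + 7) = q^4 + 13*q^3 + 45*q^2 + 11*q - 70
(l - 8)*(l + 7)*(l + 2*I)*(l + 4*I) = l^4 - l^3 + 6*I*l^3 - 64*l^2 - 6*I*l^2 + 8*l - 336*I*l + 448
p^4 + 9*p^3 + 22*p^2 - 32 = (p - 1)*(p + 2)*(p + 4)^2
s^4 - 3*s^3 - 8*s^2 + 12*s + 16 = (s - 4)*(s - 2)*(s + 1)*(s + 2)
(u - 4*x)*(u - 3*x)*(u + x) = u^3 - 6*u^2*x + 5*u*x^2 + 12*x^3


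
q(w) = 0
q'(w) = 0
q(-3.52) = 0.00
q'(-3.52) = 0.00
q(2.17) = 0.00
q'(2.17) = 0.00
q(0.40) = 0.00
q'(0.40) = 0.00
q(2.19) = 0.00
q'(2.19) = 0.00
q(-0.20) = 0.00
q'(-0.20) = 0.00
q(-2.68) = 0.00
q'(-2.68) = 0.00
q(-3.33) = 0.00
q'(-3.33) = 0.00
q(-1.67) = 0.00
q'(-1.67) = 0.00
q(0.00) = 0.00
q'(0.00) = 0.00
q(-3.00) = 0.00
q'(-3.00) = 0.00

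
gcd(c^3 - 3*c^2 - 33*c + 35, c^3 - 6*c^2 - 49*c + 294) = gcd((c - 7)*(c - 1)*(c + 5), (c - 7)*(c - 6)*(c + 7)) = c - 7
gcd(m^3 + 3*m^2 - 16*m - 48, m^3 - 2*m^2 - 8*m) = m - 4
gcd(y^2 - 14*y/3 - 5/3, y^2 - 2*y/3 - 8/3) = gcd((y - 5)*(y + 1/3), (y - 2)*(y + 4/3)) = 1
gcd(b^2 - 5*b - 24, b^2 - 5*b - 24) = b^2 - 5*b - 24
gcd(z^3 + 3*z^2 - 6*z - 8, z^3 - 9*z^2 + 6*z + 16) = z^2 - z - 2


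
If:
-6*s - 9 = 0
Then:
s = -3/2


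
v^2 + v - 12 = (v - 3)*(v + 4)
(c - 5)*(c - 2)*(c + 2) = c^3 - 5*c^2 - 4*c + 20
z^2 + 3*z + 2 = (z + 1)*(z + 2)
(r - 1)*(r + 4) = r^2 + 3*r - 4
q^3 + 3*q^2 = q^2*(q + 3)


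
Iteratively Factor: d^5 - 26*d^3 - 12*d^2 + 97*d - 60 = (d - 5)*(d^4 + 5*d^3 - d^2 - 17*d + 12) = (d - 5)*(d - 1)*(d^3 + 6*d^2 + 5*d - 12) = (d - 5)*(d - 1)*(d + 3)*(d^2 + 3*d - 4) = (d - 5)*(d - 1)^2*(d + 3)*(d + 4)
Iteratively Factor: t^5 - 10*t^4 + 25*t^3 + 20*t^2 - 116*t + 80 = (t + 2)*(t^4 - 12*t^3 + 49*t^2 - 78*t + 40) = (t - 5)*(t + 2)*(t^3 - 7*t^2 + 14*t - 8) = (t - 5)*(t - 2)*(t + 2)*(t^2 - 5*t + 4) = (t - 5)*(t - 4)*(t - 2)*(t + 2)*(t - 1)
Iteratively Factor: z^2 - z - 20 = (z - 5)*(z + 4)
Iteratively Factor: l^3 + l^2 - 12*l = (l - 3)*(l^2 + 4*l) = l*(l - 3)*(l + 4)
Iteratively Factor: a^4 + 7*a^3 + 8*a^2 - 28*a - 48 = (a + 4)*(a^3 + 3*a^2 - 4*a - 12) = (a + 2)*(a + 4)*(a^2 + a - 6) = (a + 2)*(a + 3)*(a + 4)*(a - 2)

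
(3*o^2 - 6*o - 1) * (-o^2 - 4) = -3*o^4 + 6*o^3 - 11*o^2 + 24*o + 4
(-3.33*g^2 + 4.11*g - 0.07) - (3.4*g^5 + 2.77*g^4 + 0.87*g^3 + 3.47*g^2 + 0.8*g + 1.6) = -3.4*g^5 - 2.77*g^4 - 0.87*g^3 - 6.8*g^2 + 3.31*g - 1.67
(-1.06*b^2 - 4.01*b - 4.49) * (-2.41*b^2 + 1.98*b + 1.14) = 2.5546*b^4 + 7.5653*b^3 + 1.6727*b^2 - 13.4616*b - 5.1186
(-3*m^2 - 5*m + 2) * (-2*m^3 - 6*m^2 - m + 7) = 6*m^5 + 28*m^4 + 29*m^3 - 28*m^2 - 37*m + 14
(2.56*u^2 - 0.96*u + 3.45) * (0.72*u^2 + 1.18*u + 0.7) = 1.8432*u^4 + 2.3296*u^3 + 3.1432*u^2 + 3.399*u + 2.415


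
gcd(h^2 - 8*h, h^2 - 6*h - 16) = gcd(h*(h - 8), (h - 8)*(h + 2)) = h - 8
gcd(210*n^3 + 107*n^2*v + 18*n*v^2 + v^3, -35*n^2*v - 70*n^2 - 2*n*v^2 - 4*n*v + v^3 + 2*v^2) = 5*n + v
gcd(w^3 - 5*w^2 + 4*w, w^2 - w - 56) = 1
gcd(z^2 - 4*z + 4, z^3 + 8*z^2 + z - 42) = z - 2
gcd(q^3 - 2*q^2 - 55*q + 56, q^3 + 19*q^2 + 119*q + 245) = q + 7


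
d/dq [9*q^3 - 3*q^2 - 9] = 3*q*(9*q - 2)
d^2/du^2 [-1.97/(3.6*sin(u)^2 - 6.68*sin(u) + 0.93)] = (102.1248*sin(u)^4 - 142.12368*sin(u)^3 - 91.663312*sin(u)^2 + 296.485788*sin(u) - 162.621136)/(3.6*sin(u)^2 - 6.68*sin(u) + 0.93)^3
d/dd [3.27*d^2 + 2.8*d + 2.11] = 6.54*d + 2.8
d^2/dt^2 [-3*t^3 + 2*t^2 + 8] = 4 - 18*t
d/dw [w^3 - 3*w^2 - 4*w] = 3*w^2 - 6*w - 4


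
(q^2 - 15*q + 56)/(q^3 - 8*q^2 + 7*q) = (q - 8)/(q*(q - 1))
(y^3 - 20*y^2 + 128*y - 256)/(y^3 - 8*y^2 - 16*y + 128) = (y - 8)/(y + 4)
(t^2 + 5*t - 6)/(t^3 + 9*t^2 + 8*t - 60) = (t - 1)/(t^2 + 3*t - 10)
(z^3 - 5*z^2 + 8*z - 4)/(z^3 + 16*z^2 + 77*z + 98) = (z^3 - 5*z^2 + 8*z - 4)/(z^3 + 16*z^2 + 77*z + 98)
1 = 1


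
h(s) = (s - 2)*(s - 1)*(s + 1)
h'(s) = (s - 2)*(s - 1) + (s - 2)*(s + 1) + (s - 1)*(s + 1) = 3*s^2 - 4*s - 1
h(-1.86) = -9.49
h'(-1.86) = 16.82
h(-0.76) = 1.17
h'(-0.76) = 3.77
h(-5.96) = -274.79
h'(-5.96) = 129.40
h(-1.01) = -0.06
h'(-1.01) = 6.10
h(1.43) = -0.60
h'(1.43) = -0.59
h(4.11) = 33.53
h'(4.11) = 33.24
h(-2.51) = -23.90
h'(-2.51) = 27.94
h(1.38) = -0.56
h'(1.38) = -0.81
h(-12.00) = -2002.00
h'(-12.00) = 479.00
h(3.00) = 8.00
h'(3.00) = 14.00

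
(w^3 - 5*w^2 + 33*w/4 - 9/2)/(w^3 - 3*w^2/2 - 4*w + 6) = (w - 3/2)/(w + 2)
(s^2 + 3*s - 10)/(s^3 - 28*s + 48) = (s + 5)/(s^2 + 2*s - 24)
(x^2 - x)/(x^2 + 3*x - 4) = x/(x + 4)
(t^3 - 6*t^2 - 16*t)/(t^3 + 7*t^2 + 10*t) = (t - 8)/(t + 5)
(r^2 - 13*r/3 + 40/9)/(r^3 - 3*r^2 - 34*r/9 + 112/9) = (3*r - 5)/(3*r^2 - r - 14)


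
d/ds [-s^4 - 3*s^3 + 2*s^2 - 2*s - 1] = -4*s^3 - 9*s^2 + 4*s - 2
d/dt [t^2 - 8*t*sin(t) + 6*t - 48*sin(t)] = -8*t*cos(t) + 2*t - 8*sin(t) - 48*cos(t) + 6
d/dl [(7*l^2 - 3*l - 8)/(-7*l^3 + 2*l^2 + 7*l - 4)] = (49*l^4 - 42*l^3 - 113*l^2 - 24*l + 68)/(49*l^6 - 28*l^5 - 94*l^4 + 84*l^3 + 33*l^2 - 56*l + 16)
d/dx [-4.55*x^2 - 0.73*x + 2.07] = -9.1*x - 0.73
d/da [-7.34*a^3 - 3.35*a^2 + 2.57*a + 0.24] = -22.02*a^2 - 6.7*a + 2.57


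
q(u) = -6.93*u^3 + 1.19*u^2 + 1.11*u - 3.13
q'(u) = -20.79*u^2 + 2.38*u + 1.11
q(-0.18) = -3.25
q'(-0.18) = 0.01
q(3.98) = -416.76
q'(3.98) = -318.74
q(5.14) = -907.06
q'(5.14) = -535.92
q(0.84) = -5.47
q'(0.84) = -11.56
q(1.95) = -47.83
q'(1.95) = -73.30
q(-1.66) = 30.01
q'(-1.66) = -60.13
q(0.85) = -5.58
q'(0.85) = -11.89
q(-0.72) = -0.73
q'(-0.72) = -11.38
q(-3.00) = 191.36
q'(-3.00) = -193.14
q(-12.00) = 12129.95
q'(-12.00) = -3021.21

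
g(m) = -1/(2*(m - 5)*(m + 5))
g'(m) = 1/(2*(m - 5)*(m + 5)^2) + 1/(2*(m - 5)^2*(m + 5))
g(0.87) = 0.02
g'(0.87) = 0.00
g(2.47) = 0.03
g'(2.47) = 0.01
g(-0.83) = 0.02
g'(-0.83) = -0.00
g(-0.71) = 0.02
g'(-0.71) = -0.00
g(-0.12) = 0.02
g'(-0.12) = -0.00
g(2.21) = 0.02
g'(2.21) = 0.01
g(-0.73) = 0.02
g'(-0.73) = -0.00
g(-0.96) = 0.02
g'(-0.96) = -0.00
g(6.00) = -0.05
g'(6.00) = 0.05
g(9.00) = -0.00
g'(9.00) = 0.00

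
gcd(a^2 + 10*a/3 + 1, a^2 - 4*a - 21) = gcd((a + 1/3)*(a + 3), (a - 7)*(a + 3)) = a + 3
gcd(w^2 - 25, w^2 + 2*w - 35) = w - 5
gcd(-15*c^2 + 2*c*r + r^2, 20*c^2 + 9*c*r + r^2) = 5*c + r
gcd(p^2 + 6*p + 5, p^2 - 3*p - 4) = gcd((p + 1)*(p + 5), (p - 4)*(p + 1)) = p + 1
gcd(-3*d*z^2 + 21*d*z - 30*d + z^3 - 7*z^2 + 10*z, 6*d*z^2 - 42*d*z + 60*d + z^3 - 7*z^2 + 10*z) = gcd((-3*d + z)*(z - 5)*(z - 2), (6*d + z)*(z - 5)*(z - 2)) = z^2 - 7*z + 10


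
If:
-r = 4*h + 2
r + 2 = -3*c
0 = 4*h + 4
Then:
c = -4/3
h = -1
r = 2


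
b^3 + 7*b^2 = b^2*(b + 7)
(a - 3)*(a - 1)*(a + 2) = a^3 - 2*a^2 - 5*a + 6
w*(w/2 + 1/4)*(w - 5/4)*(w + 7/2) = w^4/2 + 11*w^3/8 - 13*w^2/8 - 35*w/32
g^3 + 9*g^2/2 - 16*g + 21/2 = (g - 3/2)*(g - 1)*(g + 7)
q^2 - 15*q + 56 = (q - 8)*(q - 7)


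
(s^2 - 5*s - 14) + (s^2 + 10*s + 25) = 2*s^2 + 5*s + 11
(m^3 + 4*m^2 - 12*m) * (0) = 0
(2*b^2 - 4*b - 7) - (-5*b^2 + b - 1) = 7*b^2 - 5*b - 6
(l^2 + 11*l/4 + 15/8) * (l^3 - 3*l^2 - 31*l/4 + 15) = l^5 - l^4/4 - 113*l^3/8 - 191*l^2/16 + 855*l/32 + 225/8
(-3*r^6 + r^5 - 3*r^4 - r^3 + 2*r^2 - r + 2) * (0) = 0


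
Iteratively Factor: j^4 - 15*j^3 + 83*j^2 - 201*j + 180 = (j - 3)*(j^3 - 12*j^2 + 47*j - 60) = (j - 5)*(j - 3)*(j^2 - 7*j + 12) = (j - 5)*(j - 3)^2*(j - 4)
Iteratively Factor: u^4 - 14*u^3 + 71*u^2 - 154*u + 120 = (u - 2)*(u^3 - 12*u^2 + 47*u - 60) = (u - 3)*(u - 2)*(u^2 - 9*u + 20) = (u - 4)*(u - 3)*(u - 2)*(u - 5)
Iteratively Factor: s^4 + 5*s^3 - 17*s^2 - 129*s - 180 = (s + 3)*(s^3 + 2*s^2 - 23*s - 60) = (s - 5)*(s + 3)*(s^2 + 7*s + 12) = (s - 5)*(s + 3)*(s + 4)*(s + 3)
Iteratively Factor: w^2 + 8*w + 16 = (w + 4)*(w + 4)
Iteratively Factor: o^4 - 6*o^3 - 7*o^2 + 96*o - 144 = (o - 3)*(o^3 - 3*o^2 - 16*o + 48) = (o - 4)*(o - 3)*(o^2 + o - 12) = (o - 4)*(o - 3)*(o + 4)*(o - 3)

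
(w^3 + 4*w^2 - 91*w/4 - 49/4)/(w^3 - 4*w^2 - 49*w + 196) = (w^2 - 3*w - 7/4)/(w^2 - 11*w + 28)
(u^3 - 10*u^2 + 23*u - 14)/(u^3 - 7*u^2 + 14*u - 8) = (u - 7)/(u - 4)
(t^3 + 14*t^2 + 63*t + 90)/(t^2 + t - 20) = (t^2 + 9*t + 18)/(t - 4)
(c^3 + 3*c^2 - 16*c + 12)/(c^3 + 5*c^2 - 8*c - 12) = (c - 1)/(c + 1)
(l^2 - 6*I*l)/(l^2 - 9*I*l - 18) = l/(l - 3*I)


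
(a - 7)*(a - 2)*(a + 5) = a^3 - 4*a^2 - 31*a + 70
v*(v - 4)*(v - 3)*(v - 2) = v^4 - 9*v^3 + 26*v^2 - 24*v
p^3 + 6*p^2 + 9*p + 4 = (p + 1)^2*(p + 4)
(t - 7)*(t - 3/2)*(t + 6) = t^3 - 5*t^2/2 - 81*t/2 + 63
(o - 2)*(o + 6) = o^2 + 4*o - 12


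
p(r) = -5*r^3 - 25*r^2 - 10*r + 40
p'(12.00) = -2770.00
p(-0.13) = 40.89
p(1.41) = -37.82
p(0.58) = 24.81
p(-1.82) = 5.53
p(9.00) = -5720.00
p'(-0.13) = -3.75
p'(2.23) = -196.09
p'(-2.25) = 26.56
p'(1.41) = -110.32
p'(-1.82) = 31.31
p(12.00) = -12320.00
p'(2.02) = -172.21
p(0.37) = 32.62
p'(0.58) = -44.05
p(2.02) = -123.42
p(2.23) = -162.07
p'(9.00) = -1675.00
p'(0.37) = -30.55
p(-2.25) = -7.11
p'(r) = -15*r^2 - 50*r - 10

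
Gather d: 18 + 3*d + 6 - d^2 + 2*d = -d^2 + 5*d + 24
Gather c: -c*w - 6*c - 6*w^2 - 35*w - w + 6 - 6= c*(-w - 6) - 6*w^2 - 36*w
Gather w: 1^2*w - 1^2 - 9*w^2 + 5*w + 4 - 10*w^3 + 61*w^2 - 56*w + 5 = -10*w^3 + 52*w^2 - 50*w + 8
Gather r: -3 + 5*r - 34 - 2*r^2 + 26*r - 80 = -2*r^2 + 31*r - 117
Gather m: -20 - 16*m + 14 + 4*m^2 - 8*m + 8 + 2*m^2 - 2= 6*m^2 - 24*m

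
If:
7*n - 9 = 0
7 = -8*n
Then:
No Solution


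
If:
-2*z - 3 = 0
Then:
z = -3/2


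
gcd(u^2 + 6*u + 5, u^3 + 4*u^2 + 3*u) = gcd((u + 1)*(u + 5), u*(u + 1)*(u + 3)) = u + 1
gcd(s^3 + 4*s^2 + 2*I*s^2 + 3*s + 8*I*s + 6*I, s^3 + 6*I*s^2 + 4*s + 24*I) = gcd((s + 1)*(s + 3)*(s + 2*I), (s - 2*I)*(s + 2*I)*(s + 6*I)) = s + 2*I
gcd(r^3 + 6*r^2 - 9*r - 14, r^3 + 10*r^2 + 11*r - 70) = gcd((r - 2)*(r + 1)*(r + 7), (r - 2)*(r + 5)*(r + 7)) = r^2 + 5*r - 14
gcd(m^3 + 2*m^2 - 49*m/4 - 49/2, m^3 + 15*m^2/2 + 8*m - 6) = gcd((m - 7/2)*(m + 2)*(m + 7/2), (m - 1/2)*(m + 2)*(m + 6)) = m + 2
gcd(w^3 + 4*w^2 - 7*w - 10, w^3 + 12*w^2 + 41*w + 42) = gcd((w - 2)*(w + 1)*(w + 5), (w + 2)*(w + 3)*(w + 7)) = 1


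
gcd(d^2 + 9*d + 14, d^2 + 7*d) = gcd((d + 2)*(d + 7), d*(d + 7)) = d + 7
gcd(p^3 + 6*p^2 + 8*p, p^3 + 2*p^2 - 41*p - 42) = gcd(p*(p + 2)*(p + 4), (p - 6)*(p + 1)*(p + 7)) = 1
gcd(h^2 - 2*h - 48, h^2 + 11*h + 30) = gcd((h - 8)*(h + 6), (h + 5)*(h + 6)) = h + 6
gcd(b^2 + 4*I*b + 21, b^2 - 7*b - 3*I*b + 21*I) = b - 3*I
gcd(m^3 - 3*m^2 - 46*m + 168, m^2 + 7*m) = m + 7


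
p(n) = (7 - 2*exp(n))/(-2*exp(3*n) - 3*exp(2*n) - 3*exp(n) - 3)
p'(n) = (7 - 2*exp(n))*(6*exp(3*n) + 6*exp(2*n) + 3*exp(n))/(-2*exp(3*n) - 3*exp(2*n) - 3*exp(n) - 3)^2 - 2*exp(n)/(-2*exp(3*n) - 3*exp(2*n) - 3*exp(n) - 3)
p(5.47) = 0.00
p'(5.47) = -0.00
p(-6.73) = -2.33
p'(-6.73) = 0.00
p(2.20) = 0.01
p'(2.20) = -0.01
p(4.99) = 0.00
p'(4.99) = -0.00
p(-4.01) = -2.28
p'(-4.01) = 0.05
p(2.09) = 0.01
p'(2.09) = -0.01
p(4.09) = 0.00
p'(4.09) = -0.00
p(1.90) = 0.01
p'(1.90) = -0.01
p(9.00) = 0.00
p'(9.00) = 0.00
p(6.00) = 0.00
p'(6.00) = 0.00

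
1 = 1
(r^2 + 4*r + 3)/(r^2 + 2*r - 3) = (r + 1)/(r - 1)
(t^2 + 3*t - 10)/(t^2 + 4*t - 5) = (t - 2)/(t - 1)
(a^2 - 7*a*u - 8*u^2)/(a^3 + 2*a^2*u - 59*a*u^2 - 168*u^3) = (a + u)/(a^2 + 10*a*u + 21*u^2)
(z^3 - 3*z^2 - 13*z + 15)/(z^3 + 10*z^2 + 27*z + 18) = (z^2 - 6*z + 5)/(z^2 + 7*z + 6)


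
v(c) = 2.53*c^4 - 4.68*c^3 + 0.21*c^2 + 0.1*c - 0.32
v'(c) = 10.12*c^3 - 14.04*c^2 + 0.42*c + 0.1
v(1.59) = -2.27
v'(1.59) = 5.95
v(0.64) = -0.97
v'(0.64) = -2.73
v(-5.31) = 2717.17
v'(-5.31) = -1913.18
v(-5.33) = 2755.63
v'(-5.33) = -1933.36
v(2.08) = 6.04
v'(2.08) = 31.30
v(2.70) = 43.82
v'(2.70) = 98.07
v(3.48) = 176.39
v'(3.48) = 258.03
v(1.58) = -2.33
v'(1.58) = 5.63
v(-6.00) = 4296.40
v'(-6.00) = -2693.78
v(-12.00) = 60577.84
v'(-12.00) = -19514.06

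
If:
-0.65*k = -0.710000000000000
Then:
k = 1.09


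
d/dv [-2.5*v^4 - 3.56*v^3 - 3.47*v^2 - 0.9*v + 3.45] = -10.0*v^3 - 10.68*v^2 - 6.94*v - 0.9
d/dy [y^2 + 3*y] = 2*y + 3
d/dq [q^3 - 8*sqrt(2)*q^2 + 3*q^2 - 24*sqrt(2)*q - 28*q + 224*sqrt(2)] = 3*q^2 - 16*sqrt(2)*q + 6*q - 24*sqrt(2) - 28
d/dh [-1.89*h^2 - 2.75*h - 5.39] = -3.78*h - 2.75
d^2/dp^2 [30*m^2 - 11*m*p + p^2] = 2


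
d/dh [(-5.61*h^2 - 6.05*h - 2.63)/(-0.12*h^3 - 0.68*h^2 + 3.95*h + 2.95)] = (-0.6732*h^4 - 1.452*h^3 - 27.2203*h^2 - 36.6758*h - 7.459)/(0.0144*h^6 + 0.1632*h^5 - 0.4856*h^4 - 6.08*h^3 + 11.5905*h^2 + 23.305*h + 8.7025)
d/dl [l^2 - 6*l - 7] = 2*l - 6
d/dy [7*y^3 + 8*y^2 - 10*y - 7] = 21*y^2 + 16*y - 10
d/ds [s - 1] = 1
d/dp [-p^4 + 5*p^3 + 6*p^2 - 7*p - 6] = -4*p^3 + 15*p^2 + 12*p - 7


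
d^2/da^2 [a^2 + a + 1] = 2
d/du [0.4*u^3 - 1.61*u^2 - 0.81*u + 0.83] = 1.2*u^2 - 3.22*u - 0.81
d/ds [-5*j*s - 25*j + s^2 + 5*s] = -5*j + 2*s + 5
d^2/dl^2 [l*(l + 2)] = 2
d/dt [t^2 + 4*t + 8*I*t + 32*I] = 2*t + 4 + 8*I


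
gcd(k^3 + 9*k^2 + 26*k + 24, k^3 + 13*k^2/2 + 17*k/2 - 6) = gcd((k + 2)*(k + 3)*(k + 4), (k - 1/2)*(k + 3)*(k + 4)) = k^2 + 7*k + 12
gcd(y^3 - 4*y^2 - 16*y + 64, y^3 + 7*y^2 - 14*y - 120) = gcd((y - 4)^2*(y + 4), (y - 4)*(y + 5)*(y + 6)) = y - 4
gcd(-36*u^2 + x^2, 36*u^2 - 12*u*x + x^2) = -6*u + x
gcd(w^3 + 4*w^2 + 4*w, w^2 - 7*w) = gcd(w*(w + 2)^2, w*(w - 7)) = w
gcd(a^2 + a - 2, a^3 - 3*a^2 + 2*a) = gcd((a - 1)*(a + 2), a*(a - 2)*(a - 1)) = a - 1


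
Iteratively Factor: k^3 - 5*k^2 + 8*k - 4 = (k - 2)*(k^2 - 3*k + 2) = (k - 2)^2*(k - 1)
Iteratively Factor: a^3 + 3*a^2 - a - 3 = (a + 3)*(a^2 - 1) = (a - 1)*(a + 3)*(a + 1)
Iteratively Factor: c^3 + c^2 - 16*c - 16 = (c + 4)*(c^2 - 3*c - 4) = (c + 1)*(c + 4)*(c - 4)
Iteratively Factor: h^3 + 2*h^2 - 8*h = (h - 2)*(h^2 + 4*h) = (h - 2)*(h + 4)*(h)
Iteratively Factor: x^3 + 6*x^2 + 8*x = (x + 2)*(x^2 + 4*x) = (x + 2)*(x + 4)*(x)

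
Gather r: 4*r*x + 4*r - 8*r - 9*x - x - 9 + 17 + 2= r*(4*x - 4) - 10*x + 10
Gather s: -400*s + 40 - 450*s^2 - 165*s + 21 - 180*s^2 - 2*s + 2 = -630*s^2 - 567*s + 63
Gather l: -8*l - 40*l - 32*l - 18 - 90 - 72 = -80*l - 180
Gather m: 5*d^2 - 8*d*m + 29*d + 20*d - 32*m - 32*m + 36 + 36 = 5*d^2 + 49*d + m*(-8*d - 64) + 72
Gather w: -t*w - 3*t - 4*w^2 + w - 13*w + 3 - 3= -3*t - 4*w^2 + w*(-t - 12)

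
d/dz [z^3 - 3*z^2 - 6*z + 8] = 3*z^2 - 6*z - 6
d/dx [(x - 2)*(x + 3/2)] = 2*x - 1/2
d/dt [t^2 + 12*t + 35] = 2*t + 12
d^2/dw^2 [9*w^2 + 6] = 18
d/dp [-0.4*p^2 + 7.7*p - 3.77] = 7.7 - 0.8*p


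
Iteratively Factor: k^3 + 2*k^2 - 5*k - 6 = (k - 2)*(k^2 + 4*k + 3) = (k - 2)*(k + 1)*(k + 3)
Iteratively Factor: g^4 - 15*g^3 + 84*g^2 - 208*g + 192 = (g - 4)*(g^3 - 11*g^2 + 40*g - 48) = (g - 4)^2*(g^2 - 7*g + 12) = (g - 4)^3*(g - 3)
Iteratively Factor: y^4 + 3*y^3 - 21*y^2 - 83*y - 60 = (y + 1)*(y^3 + 2*y^2 - 23*y - 60) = (y + 1)*(y + 3)*(y^2 - y - 20) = (y + 1)*(y + 3)*(y + 4)*(y - 5)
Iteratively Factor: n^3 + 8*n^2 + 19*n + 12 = (n + 1)*(n^2 + 7*n + 12) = (n + 1)*(n + 4)*(n + 3)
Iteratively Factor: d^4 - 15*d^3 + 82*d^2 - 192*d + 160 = (d - 2)*(d^3 - 13*d^2 + 56*d - 80) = (d - 4)*(d - 2)*(d^2 - 9*d + 20) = (d - 5)*(d - 4)*(d - 2)*(d - 4)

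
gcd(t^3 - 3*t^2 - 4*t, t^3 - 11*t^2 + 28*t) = t^2 - 4*t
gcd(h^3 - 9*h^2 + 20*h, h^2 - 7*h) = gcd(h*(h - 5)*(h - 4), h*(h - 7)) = h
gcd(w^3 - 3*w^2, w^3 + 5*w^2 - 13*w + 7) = 1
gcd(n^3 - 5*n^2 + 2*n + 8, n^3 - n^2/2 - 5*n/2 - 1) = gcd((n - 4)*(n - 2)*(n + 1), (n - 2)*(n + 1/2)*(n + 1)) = n^2 - n - 2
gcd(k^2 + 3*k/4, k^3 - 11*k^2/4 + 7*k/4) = k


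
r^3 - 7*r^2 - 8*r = r*(r - 8)*(r + 1)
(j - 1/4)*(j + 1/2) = j^2 + j/4 - 1/8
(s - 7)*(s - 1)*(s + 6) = s^3 - 2*s^2 - 41*s + 42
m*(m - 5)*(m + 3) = m^3 - 2*m^2 - 15*m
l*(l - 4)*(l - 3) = l^3 - 7*l^2 + 12*l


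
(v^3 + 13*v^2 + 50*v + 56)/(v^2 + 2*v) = v + 11 + 28/v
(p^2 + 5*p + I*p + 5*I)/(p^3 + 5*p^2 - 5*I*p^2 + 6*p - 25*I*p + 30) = 1/(p - 6*I)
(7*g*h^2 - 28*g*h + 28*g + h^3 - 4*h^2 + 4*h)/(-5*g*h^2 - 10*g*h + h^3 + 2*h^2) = (-7*g*h^2 + 28*g*h - 28*g - h^3 + 4*h^2 - 4*h)/(h*(5*g*h + 10*g - h^2 - 2*h))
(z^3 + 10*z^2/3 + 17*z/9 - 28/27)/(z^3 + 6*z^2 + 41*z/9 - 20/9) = (z + 7/3)/(z + 5)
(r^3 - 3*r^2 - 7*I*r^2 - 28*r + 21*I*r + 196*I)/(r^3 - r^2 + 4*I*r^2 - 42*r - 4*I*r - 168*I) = (r^2 + r*(4 - 7*I) - 28*I)/(r^2 + r*(6 + 4*I) + 24*I)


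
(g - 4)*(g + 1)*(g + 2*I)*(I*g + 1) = I*g^4 - g^3 - 3*I*g^3 + 3*g^2 - 2*I*g^2 + 4*g - 6*I*g - 8*I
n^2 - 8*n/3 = n*(n - 8/3)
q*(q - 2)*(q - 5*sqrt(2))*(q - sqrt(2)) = q^4 - 6*sqrt(2)*q^3 - 2*q^3 + 10*q^2 + 12*sqrt(2)*q^2 - 20*q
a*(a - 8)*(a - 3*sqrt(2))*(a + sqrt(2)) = a^4 - 8*a^3 - 2*sqrt(2)*a^3 - 6*a^2 + 16*sqrt(2)*a^2 + 48*a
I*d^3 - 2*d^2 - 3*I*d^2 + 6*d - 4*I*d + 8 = (d - 4)*(d + 2*I)*(I*d + I)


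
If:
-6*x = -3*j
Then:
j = 2*x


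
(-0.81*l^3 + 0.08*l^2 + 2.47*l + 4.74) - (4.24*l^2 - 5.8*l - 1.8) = -0.81*l^3 - 4.16*l^2 + 8.27*l + 6.54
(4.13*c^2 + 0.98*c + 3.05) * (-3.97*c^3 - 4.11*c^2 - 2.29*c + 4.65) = -16.3961*c^5 - 20.8649*c^4 - 25.594*c^3 + 4.4248*c^2 - 2.4275*c + 14.1825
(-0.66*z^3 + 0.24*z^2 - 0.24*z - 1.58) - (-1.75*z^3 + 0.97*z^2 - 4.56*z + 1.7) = 1.09*z^3 - 0.73*z^2 + 4.32*z - 3.28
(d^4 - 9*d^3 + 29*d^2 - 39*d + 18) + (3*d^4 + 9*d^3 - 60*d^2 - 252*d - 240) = 4*d^4 - 31*d^2 - 291*d - 222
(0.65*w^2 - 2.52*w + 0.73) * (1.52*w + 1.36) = 0.988*w^3 - 2.9464*w^2 - 2.3176*w + 0.9928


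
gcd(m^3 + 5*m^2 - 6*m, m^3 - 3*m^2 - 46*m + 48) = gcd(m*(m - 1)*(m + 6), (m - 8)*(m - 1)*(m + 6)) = m^2 + 5*m - 6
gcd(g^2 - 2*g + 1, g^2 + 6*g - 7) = g - 1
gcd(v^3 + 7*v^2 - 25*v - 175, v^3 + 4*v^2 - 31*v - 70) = v^2 + 2*v - 35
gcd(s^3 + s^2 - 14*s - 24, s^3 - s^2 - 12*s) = s^2 - s - 12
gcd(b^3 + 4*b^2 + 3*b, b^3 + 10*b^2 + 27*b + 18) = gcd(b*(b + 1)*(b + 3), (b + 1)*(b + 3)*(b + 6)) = b^2 + 4*b + 3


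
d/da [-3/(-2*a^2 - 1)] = -12*a/(2*a^2 + 1)^2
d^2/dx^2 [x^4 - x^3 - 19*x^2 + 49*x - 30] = 12*x^2 - 6*x - 38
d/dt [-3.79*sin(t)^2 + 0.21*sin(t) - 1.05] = (0.21 - 7.58*sin(t))*cos(t)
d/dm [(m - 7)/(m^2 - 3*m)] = (-m^2 + 14*m - 21)/(m^2*(m^2 - 6*m + 9))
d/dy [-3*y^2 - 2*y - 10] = -6*y - 2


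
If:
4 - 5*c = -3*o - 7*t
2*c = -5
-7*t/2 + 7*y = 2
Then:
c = -5/2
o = -14*y/3 - 25/6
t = 2*y - 4/7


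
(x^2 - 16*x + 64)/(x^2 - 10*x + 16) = (x - 8)/(x - 2)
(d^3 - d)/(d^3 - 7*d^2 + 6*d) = (d + 1)/(d - 6)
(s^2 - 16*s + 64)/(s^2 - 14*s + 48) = (s - 8)/(s - 6)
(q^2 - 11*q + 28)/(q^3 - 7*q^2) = (q - 4)/q^2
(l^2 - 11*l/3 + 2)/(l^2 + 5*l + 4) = (l^2 - 11*l/3 + 2)/(l^2 + 5*l + 4)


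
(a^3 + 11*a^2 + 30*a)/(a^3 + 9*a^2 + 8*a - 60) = a/(a - 2)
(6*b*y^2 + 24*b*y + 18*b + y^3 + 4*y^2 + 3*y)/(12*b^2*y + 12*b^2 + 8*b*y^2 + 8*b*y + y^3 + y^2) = (y + 3)/(2*b + y)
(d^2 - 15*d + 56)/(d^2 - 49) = (d - 8)/(d + 7)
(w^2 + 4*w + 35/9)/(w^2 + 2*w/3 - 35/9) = (3*w + 5)/(3*w - 5)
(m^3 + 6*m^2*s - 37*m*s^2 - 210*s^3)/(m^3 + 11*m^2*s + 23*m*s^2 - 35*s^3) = (-m + 6*s)/(-m + s)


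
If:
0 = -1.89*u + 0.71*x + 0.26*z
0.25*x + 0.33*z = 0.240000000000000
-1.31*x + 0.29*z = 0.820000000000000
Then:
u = -0.01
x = -0.40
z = 1.03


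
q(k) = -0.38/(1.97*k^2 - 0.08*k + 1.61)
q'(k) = -0.38*(0.08 - 3.94*k)/(1.97*k^2 - 0.08*k + 1.61)^2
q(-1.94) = -0.04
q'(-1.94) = -0.03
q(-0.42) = -0.19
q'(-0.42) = -0.17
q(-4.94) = -0.01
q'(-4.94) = -0.00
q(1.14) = -0.09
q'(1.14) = 0.10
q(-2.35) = -0.03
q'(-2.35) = -0.02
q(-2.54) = -0.03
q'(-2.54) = -0.02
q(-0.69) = -0.15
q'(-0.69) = -0.16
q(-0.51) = -0.18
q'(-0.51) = -0.17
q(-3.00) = -0.02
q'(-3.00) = -0.01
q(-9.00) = -0.00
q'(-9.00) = -0.00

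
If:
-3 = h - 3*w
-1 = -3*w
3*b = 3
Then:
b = 1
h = -2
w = 1/3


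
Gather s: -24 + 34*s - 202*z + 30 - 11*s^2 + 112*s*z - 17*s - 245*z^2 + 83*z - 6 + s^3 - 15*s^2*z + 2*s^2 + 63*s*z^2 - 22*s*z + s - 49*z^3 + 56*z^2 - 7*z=s^3 + s^2*(-15*z - 9) + s*(63*z^2 + 90*z + 18) - 49*z^3 - 189*z^2 - 126*z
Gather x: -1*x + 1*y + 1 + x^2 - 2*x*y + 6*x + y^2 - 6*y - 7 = x^2 + x*(5 - 2*y) + y^2 - 5*y - 6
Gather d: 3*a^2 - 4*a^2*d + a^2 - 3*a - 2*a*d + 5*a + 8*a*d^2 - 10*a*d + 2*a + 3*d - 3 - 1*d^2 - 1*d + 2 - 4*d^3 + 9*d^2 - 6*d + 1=4*a^2 + 4*a - 4*d^3 + d^2*(8*a + 8) + d*(-4*a^2 - 12*a - 4)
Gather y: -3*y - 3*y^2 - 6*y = -3*y^2 - 9*y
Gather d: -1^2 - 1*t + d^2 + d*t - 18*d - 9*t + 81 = d^2 + d*(t - 18) - 10*t + 80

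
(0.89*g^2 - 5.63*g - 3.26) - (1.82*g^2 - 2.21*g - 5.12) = -0.93*g^2 - 3.42*g + 1.86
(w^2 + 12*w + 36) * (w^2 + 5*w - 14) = w^4 + 17*w^3 + 82*w^2 + 12*w - 504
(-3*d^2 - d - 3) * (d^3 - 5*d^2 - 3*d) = -3*d^5 + 14*d^4 + 11*d^3 + 18*d^2 + 9*d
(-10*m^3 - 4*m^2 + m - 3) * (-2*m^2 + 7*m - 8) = 20*m^5 - 62*m^4 + 50*m^3 + 45*m^2 - 29*m + 24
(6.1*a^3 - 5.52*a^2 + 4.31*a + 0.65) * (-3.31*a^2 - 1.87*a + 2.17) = -20.191*a^5 + 6.8642*a^4 + 9.2933*a^3 - 22.1896*a^2 + 8.1372*a + 1.4105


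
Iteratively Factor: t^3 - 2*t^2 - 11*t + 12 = (t - 1)*(t^2 - t - 12) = (t - 1)*(t + 3)*(t - 4)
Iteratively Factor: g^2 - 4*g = (g)*(g - 4)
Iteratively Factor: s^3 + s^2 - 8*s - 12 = (s + 2)*(s^2 - s - 6) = (s - 3)*(s + 2)*(s + 2)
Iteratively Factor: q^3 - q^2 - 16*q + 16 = (q + 4)*(q^2 - 5*q + 4) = (q - 4)*(q + 4)*(q - 1)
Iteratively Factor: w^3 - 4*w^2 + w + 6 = (w - 3)*(w^2 - w - 2) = (w - 3)*(w + 1)*(w - 2)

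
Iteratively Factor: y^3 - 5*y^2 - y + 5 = (y - 1)*(y^2 - 4*y - 5) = (y - 5)*(y - 1)*(y + 1)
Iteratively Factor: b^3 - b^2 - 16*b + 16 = (b - 4)*(b^2 + 3*b - 4) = (b - 4)*(b - 1)*(b + 4)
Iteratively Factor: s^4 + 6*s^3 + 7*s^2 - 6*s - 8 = (s + 4)*(s^3 + 2*s^2 - s - 2) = (s + 2)*(s + 4)*(s^2 - 1) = (s + 1)*(s + 2)*(s + 4)*(s - 1)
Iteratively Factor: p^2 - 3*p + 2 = (p - 2)*(p - 1)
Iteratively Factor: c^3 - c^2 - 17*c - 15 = (c + 1)*(c^2 - 2*c - 15) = (c - 5)*(c + 1)*(c + 3)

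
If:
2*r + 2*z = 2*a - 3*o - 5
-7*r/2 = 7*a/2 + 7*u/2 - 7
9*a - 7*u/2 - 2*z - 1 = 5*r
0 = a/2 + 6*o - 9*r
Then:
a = 80*z/623 + 4/7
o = -758*z/1869 - 19/21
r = -164*z/623 - 4/7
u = 12*z/89 + 2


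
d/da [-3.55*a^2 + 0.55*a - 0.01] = 0.55 - 7.1*a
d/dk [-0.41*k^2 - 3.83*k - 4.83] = -0.82*k - 3.83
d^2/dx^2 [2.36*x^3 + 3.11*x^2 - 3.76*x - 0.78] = 14.16*x + 6.22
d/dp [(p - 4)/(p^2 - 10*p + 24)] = -1/(p^2 - 12*p + 36)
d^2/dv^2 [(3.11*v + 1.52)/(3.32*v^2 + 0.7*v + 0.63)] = ((3.11*v + 1.52)*(6.64*v + 0.7)*(13.28*v + 1.4) - (61.9512*v + 14.4468)*(3.32*v^2 + 0.7*v + 0.63))/(3.32*v^2 + 0.7*v + 0.63)^3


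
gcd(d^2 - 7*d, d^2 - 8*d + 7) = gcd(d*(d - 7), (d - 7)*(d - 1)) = d - 7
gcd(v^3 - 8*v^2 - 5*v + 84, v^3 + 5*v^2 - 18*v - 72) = v^2 - v - 12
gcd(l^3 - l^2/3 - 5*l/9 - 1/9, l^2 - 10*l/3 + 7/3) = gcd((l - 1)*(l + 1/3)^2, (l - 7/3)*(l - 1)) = l - 1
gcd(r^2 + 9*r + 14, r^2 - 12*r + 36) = 1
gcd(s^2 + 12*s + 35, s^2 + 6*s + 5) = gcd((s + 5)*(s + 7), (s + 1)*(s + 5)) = s + 5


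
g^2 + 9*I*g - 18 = (g + 3*I)*(g + 6*I)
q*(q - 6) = q^2 - 6*q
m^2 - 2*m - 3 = (m - 3)*(m + 1)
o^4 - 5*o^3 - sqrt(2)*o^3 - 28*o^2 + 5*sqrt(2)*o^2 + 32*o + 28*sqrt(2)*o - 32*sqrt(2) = (o - 8)*(o - 1)*(o + 4)*(o - sqrt(2))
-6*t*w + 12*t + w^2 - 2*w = (-6*t + w)*(w - 2)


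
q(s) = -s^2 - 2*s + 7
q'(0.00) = -2.00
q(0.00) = 7.00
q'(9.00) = -20.00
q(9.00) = -92.00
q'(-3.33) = 4.66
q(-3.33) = 2.57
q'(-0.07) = -1.86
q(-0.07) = 7.14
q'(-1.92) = 1.84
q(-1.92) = 7.15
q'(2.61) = -7.22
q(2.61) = -5.03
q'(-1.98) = 1.96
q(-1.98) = 7.04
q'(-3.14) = 4.28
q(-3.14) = 3.42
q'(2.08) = -6.16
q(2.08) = -1.49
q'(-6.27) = 10.54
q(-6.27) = -19.77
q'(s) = -2*s - 2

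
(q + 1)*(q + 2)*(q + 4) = q^3 + 7*q^2 + 14*q + 8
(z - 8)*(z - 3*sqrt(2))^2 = z^3 - 6*sqrt(2)*z^2 - 8*z^2 + 18*z + 48*sqrt(2)*z - 144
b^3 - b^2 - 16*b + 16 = (b - 4)*(b - 1)*(b + 4)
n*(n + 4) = n^2 + 4*n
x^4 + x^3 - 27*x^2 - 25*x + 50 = (x - 5)*(x - 1)*(x + 2)*(x + 5)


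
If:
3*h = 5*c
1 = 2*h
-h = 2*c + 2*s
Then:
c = 3/10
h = 1/2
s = -11/20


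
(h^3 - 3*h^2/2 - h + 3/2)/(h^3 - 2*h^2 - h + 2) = (h - 3/2)/(h - 2)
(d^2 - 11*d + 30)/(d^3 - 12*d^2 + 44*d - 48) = (d - 5)/(d^2 - 6*d + 8)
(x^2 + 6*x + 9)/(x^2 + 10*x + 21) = (x + 3)/(x + 7)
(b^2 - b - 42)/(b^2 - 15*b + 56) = (b + 6)/(b - 8)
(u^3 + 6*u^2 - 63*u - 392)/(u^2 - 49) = (u^2 - u - 56)/(u - 7)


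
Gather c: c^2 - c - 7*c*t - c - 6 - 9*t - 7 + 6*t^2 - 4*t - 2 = c^2 + c*(-7*t - 2) + 6*t^2 - 13*t - 15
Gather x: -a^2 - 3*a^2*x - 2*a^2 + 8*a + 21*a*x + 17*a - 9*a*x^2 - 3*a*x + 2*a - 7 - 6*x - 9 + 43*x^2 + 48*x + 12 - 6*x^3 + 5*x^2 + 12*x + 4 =-3*a^2 + 27*a - 6*x^3 + x^2*(48 - 9*a) + x*(-3*a^2 + 18*a + 54)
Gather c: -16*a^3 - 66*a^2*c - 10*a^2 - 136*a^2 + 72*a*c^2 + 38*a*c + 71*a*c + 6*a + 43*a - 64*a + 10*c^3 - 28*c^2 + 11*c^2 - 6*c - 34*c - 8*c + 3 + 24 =-16*a^3 - 146*a^2 - 15*a + 10*c^3 + c^2*(72*a - 17) + c*(-66*a^2 + 109*a - 48) + 27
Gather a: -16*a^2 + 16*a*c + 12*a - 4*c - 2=-16*a^2 + a*(16*c + 12) - 4*c - 2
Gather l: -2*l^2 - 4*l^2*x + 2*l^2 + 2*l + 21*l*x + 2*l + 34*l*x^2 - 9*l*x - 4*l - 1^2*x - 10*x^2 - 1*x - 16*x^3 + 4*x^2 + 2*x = -4*l^2*x + l*(34*x^2 + 12*x) - 16*x^3 - 6*x^2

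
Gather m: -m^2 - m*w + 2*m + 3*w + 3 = -m^2 + m*(2 - w) + 3*w + 3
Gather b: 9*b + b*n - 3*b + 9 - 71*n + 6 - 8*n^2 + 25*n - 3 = b*(n + 6) - 8*n^2 - 46*n + 12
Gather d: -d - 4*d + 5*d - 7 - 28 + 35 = 0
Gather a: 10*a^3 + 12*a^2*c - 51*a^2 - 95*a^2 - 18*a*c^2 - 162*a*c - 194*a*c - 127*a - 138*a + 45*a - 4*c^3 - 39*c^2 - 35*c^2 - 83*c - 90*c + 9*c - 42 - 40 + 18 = 10*a^3 + a^2*(12*c - 146) + a*(-18*c^2 - 356*c - 220) - 4*c^3 - 74*c^2 - 164*c - 64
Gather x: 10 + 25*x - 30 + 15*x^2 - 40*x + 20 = 15*x^2 - 15*x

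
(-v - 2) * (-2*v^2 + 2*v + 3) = 2*v^3 + 2*v^2 - 7*v - 6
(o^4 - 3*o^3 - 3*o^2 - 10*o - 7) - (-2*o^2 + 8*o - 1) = o^4 - 3*o^3 - o^2 - 18*o - 6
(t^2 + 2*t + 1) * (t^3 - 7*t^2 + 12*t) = t^5 - 5*t^4 - t^3 + 17*t^2 + 12*t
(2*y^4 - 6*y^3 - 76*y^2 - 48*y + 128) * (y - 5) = 2*y^5 - 16*y^4 - 46*y^3 + 332*y^2 + 368*y - 640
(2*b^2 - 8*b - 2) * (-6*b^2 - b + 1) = -12*b^4 + 46*b^3 + 22*b^2 - 6*b - 2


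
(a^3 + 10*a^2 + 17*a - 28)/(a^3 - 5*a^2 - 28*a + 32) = (a + 7)/(a - 8)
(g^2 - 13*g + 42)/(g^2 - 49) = (g - 6)/(g + 7)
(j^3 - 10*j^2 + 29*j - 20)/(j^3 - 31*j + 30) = (j - 4)/(j + 6)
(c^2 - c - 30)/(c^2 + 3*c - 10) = (c - 6)/(c - 2)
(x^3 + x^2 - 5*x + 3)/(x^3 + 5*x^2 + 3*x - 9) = (x - 1)/(x + 3)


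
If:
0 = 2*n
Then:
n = 0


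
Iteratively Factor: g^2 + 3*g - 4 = (g - 1)*(g + 4)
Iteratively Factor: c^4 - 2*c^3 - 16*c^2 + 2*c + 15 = (c + 3)*(c^3 - 5*c^2 - c + 5) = (c - 5)*(c + 3)*(c^2 - 1) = (c - 5)*(c + 1)*(c + 3)*(c - 1)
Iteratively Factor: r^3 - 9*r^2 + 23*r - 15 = (r - 3)*(r^2 - 6*r + 5) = (r - 3)*(r - 1)*(r - 5)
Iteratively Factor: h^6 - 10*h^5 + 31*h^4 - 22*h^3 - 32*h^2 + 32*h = (h - 2)*(h^5 - 8*h^4 + 15*h^3 + 8*h^2 - 16*h) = (h - 2)*(h + 1)*(h^4 - 9*h^3 + 24*h^2 - 16*h) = (h - 4)*(h - 2)*(h + 1)*(h^3 - 5*h^2 + 4*h) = (h - 4)*(h - 2)*(h - 1)*(h + 1)*(h^2 - 4*h) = (h - 4)^2*(h - 2)*(h - 1)*(h + 1)*(h)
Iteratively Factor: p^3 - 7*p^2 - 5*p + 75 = (p - 5)*(p^2 - 2*p - 15) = (p - 5)*(p + 3)*(p - 5)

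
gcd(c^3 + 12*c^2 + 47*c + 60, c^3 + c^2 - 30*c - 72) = c^2 + 7*c + 12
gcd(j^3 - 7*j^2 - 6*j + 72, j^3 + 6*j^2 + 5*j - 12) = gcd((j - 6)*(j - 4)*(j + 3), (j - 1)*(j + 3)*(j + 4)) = j + 3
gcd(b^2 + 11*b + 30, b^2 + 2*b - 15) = b + 5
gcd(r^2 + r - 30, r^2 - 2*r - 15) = r - 5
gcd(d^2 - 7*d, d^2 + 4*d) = d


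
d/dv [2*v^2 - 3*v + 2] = 4*v - 3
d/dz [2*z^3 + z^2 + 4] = 2*z*(3*z + 1)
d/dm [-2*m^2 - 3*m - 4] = -4*m - 3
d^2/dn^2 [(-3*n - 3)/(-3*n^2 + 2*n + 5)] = 54/(27*n^3 - 135*n^2 + 225*n - 125)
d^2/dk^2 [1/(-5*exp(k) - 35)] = (7 - exp(k))*exp(k)/(5*(exp(k) + 7)^3)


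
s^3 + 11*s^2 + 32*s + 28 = (s + 2)^2*(s + 7)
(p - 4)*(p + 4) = p^2 - 16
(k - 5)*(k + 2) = k^2 - 3*k - 10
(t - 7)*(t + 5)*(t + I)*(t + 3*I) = t^4 - 2*t^3 + 4*I*t^3 - 38*t^2 - 8*I*t^2 + 6*t - 140*I*t + 105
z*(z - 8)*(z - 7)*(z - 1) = z^4 - 16*z^3 + 71*z^2 - 56*z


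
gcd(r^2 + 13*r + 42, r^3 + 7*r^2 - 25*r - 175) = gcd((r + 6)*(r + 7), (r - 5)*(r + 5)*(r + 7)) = r + 7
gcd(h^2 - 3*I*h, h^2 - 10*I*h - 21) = h - 3*I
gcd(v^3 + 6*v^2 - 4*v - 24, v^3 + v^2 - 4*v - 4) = v^2 - 4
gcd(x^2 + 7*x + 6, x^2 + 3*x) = 1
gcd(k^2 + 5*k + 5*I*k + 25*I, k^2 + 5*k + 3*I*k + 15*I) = k + 5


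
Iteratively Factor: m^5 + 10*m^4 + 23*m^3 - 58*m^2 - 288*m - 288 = (m + 3)*(m^4 + 7*m^3 + 2*m^2 - 64*m - 96) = (m + 3)*(m + 4)*(m^3 + 3*m^2 - 10*m - 24) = (m - 3)*(m + 3)*(m + 4)*(m^2 + 6*m + 8) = (m - 3)*(m + 3)*(m + 4)^2*(m + 2)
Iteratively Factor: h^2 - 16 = (h + 4)*(h - 4)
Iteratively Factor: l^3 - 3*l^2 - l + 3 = (l - 3)*(l^2 - 1) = (l - 3)*(l - 1)*(l + 1)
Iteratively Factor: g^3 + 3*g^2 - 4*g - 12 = (g + 3)*(g^2 - 4) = (g + 2)*(g + 3)*(g - 2)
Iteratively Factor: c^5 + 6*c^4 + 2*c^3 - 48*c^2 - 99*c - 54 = (c + 1)*(c^4 + 5*c^3 - 3*c^2 - 45*c - 54) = (c + 1)*(c + 3)*(c^3 + 2*c^2 - 9*c - 18) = (c + 1)*(c + 2)*(c + 3)*(c^2 - 9) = (c + 1)*(c + 2)*(c + 3)^2*(c - 3)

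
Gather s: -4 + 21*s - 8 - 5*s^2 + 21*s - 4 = -5*s^2 + 42*s - 16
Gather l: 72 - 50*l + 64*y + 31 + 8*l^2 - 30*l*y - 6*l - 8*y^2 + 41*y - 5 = 8*l^2 + l*(-30*y - 56) - 8*y^2 + 105*y + 98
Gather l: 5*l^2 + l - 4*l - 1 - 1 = 5*l^2 - 3*l - 2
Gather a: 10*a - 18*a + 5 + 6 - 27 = -8*a - 16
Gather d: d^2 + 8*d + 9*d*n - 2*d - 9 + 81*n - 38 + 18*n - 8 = d^2 + d*(9*n + 6) + 99*n - 55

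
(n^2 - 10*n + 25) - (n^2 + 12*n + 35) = -22*n - 10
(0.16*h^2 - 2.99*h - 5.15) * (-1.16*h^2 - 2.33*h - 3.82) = -0.1856*h^4 + 3.0956*h^3 + 12.3295*h^2 + 23.4213*h + 19.673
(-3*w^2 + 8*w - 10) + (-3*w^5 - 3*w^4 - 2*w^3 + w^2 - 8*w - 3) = -3*w^5 - 3*w^4 - 2*w^3 - 2*w^2 - 13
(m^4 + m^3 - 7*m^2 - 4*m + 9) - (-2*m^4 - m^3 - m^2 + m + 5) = 3*m^4 + 2*m^3 - 6*m^2 - 5*m + 4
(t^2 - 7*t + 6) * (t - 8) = t^3 - 15*t^2 + 62*t - 48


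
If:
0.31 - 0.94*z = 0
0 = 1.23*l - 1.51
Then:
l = 1.23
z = 0.33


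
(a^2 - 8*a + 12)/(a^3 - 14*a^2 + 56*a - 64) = (a - 6)/(a^2 - 12*a + 32)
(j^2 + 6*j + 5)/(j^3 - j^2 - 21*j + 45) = (j + 1)/(j^2 - 6*j + 9)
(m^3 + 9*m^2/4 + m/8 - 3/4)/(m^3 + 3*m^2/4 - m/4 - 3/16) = 2*(m + 2)/(2*m + 1)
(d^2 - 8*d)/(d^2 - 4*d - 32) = d/(d + 4)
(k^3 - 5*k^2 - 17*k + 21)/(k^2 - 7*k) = k + 2 - 3/k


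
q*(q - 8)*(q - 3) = q^3 - 11*q^2 + 24*q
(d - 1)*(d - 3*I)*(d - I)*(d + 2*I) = d^4 - d^3 - 2*I*d^3 + 5*d^2 + 2*I*d^2 - 5*d - 6*I*d + 6*I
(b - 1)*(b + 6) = b^2 + 5*b - 6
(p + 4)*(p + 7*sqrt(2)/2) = p^2 + 4*p + 7*sqrt(2)*p/2 + 14*sqrt(2)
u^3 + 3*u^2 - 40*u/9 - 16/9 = (u - 4/3)*(u + 1/3)*(u + 4)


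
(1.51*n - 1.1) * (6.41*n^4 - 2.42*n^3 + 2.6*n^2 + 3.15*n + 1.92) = 9.6791*n^5 - 10.7052*n^4 + 6.588*n^3 + 1.8965*n^2 - 0.5658*n - 2.112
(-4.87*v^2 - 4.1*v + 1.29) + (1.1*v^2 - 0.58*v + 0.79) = -3.77*v^2 - 4.68*v + 2.08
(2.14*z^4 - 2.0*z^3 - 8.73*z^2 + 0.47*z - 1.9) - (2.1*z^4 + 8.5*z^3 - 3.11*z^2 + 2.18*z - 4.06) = 0.04*z^4 - 10.5*z^3 - 5.62*z^2 - 1.71*z + 2.16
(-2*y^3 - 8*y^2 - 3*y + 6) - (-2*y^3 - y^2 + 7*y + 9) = -7*y^2 - 10*y - 3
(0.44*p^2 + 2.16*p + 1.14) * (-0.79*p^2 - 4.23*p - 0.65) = -0.3476*p^4 - 3.5676*p^3 - 10.3234*p^2 - 6.2262*p - 0.741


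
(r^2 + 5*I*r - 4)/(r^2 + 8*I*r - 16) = (r + I)/(r + 4*I)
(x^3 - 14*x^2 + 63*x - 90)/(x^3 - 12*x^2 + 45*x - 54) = (x - 5)/(x - 3)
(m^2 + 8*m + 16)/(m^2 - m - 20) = (m + 4)/(m - 5)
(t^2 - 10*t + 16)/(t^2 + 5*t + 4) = (t^2 - 10*t + 16)/(t^2 + 5*t + 4)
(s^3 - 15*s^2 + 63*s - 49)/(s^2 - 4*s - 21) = (s^2 - 8*s + 7)/(s + 3)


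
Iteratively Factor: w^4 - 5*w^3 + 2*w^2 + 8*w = (w - 4)*(w^3 - w^2 - 2*w) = w*(w - 4)*(w^2 - w - 2) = w*(w - 4)*(w + 1)*(w - 2)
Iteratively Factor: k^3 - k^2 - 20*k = (k - 5)*(k^2 + 4*k) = k*(k - 5)*(k + 4)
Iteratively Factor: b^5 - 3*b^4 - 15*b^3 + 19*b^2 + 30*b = (b)*(b^4 - 3*b^3 - 15*b^2 + 19*b + 30) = b*(b - 5)*(b^3 + 2*b^2 - 5*b - 6) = b*(b - 5)*(b + 3)*(b^2 - b - 2) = b*(b - 5)*(b + 1)*(b + 3)*(b - 2)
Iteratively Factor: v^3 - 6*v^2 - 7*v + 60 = (v + 3)*(v^2 - 9*v + 20) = (v - 4)*(v + 3)*(v - 5)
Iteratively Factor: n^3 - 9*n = (n)*(n^2 - 9) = n*(n + 3)*(n - 3)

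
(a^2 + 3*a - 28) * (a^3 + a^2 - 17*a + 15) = a^5 + 4*a^4 - 42*a^3 - 64*a^2 + 521*a - 420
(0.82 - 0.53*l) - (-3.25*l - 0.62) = 2.72*l + 1.44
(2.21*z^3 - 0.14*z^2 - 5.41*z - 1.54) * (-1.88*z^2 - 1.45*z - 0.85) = -4.1548*z^5 - 2.9413*z^4 + 8.4953*z^3 + 10.8587*z^2 + 6.8315*z + 1.309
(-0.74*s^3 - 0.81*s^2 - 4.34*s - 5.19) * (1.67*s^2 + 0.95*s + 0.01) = -1.2358*s^5 - 2.0557*s^4 - 8.0247*s^3 - 12.7984*s^2 - 4.9739*s - 0.0519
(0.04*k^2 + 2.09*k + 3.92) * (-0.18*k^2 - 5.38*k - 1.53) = -0.0072*k^4 - 0.5914*k^3 - 12.011*k^2 - 24.2873*k - 5.9976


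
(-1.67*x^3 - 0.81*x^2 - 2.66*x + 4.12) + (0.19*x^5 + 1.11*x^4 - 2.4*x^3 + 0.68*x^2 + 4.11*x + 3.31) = 0.19*x^5 + 1.11*x^4 - 4.07*x^3 - 0.13*x^2 + 1.45*x + 7.43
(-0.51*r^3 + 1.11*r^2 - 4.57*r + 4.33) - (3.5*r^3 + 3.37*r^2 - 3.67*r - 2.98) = -4.01*r^3 - 2.26*r^2 - 0.9*r + 7.31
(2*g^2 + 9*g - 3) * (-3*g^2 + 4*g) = -6*g^4 - 19*g^3 + 45*g^2 - 12*g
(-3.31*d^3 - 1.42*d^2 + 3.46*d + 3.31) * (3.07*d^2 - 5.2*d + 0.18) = -10.1617*d^5 + 12.8526*d^4 + 17.4104*d^3 - 8.0859*d^2 - 16.5892*d + 0.5958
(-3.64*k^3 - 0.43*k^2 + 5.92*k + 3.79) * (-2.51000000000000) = 9.1364*k^3 + 1.0793*k^2 - 14.8592*k - 9.5129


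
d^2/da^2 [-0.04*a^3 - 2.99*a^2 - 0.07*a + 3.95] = -0.24*a - 5.98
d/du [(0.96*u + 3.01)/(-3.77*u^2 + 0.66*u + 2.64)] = (3.6192*u^2 + 22.6954*u + 0.5478)/(14.2129*u^4 - 4.9764*u^3 - 19.47*u^2 + 3.4848*u + 6.9696)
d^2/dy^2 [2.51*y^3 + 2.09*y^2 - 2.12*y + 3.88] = 15.06*y + 4.18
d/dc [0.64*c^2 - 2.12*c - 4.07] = 1.28*c - 2.12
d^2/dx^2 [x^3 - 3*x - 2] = 6*x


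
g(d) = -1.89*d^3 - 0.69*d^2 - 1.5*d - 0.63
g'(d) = -5.67*d^2 - 1.38*d - 1.5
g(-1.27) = 4.03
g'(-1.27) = -8.89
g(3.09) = -67.62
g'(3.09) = -59.90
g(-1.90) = 12.69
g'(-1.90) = -19.35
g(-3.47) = 75.23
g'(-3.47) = -64.98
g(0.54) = -1.94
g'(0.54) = -3.90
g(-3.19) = 58.49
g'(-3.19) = -54.80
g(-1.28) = 4.12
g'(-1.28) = -9.02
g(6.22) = -491.47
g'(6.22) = -229.45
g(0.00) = -0.63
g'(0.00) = -1.50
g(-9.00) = 1334.79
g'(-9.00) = -448.35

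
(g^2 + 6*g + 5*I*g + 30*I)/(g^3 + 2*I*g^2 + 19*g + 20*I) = (g + 6)/(g^2 - 3*I*g + 4)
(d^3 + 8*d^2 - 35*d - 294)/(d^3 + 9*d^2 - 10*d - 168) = (d^2 + d - 42)/(d^2 + 2*d - 24)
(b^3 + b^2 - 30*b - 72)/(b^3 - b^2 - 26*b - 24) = (b + 3)/(b + 1)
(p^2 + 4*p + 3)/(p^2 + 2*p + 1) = (p + 3)/(p + 1)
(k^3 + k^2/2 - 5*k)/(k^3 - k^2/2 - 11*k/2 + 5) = k/(k - 1)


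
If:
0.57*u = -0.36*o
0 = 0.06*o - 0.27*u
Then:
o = 0.00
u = 0.00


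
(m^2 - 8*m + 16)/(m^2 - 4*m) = (m - 4)/m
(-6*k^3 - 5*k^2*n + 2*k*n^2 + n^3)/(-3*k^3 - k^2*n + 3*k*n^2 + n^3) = (2*k - n)/(k - n)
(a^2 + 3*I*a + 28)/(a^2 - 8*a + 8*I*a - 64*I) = (a^2 + 3*I*a + 28)/(a^2 + 8*a*(-1 + I) - 64*I)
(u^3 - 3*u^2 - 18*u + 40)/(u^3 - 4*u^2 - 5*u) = (u^2 + 2*u - 8)/(u*(u + 1))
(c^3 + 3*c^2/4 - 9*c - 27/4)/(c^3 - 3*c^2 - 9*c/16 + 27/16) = 4*(c + 3)/(4*c - 3)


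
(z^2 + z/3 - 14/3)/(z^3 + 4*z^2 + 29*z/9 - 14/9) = 3*(z - 2)/(3*z^2 + 5*z - 2)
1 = 1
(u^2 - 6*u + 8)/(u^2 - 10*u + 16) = (u - 4)/(u - 8)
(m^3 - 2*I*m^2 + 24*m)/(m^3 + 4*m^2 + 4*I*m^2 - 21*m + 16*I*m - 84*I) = m*(m - 6*I)/(m^2 + 4*m - 21)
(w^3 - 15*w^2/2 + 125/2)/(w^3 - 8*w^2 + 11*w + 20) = (2*w^2 - 5*w - 25)/(2*(w^2 - 3*w - 4))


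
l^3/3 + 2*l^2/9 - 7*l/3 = l*(l/3 + 1)*(l - 7/3)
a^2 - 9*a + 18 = (a - 6)*(a - 3)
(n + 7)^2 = n^2 + 14*n + 49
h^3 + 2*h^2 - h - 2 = (h - 1)*(h + 1)*(h + 2)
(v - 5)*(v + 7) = v^2 + 2*v - 35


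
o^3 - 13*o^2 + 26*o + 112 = (o - 8)*(o - 7)*(o + 2)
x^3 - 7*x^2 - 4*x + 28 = (x - 7)*(x - 2)*(x + 2)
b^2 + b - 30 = (b - 5)*(b + 6)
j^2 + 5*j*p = j*(j + 5*p)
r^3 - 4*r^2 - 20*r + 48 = (r - 6)*(r - 2)*(r + 4)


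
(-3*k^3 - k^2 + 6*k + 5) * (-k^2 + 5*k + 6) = 3*k^5 - 14*k^4 - 29*k^3 + 19*k^2 + 61*k + 30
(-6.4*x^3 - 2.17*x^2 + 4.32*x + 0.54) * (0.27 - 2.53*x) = 16.192*x^4 + 3.7621*x^3 - 11.5155*x^2 - 0.1998*x + 0.1458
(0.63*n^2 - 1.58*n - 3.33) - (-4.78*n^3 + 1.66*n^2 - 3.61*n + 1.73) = 4.78*n^3 - 1.03*n^2 + 2.03*n - 5.06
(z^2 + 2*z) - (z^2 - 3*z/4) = 11*z/4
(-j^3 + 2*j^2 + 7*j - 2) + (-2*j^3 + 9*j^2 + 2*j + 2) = -3*j^3 + 11*j^2 + 9*j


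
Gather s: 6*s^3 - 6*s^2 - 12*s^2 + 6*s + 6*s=6*s^3 - 18*s^2 + 12*s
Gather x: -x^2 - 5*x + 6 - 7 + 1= -x^2 - 5*x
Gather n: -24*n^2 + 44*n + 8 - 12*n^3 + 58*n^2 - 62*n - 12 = -12*n^3 + 34*n^2 - 18*n - 4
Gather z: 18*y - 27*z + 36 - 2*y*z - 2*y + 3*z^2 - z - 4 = 16*y + 3*z^2 + z*(-2*y - 28) + 32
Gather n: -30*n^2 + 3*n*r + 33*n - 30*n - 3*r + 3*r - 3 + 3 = -30*n^2 + n*(3*r + 3)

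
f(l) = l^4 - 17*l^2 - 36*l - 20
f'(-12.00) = -6540.00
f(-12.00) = 18700.00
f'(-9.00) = -2646.00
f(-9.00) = 5488.00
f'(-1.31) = -0.45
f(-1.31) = 0.93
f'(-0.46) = -20.75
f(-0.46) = -6.99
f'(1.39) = -72.52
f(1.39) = -99.15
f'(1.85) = -73.57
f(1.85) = -133.07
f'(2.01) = -71.86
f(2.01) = -144.72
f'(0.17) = -41.76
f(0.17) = -26.61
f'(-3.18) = -56.51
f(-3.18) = 24.83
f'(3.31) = -3.48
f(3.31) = -205.38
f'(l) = 4*l^3 - 34*l - 36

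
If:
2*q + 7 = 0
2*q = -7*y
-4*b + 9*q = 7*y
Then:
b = -77/8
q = -7/2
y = 1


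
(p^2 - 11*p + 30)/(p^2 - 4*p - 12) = (p - 5)/(p + 2)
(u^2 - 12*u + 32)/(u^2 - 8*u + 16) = (u - 8)/(u - 4)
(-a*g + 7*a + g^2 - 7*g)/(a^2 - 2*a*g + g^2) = (7 - g)/(a - g)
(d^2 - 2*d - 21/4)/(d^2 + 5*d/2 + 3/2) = (d - 7/2)/(d + 1)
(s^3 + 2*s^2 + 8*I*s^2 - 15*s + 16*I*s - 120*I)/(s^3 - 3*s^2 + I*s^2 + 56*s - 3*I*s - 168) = (s + 5)/(s - 7*I)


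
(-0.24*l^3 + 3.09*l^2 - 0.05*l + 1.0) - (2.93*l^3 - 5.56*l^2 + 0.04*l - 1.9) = -3.17*l^3 + 8.65*l^2 - 0.09*l + 2.9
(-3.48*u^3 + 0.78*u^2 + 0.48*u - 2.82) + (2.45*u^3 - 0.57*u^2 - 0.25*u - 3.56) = -1.03*u^3 + 0.21*u^2 + 0.23*u - 6.38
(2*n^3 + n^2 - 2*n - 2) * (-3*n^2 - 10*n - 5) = -6*n^5 - 23*n^4 - 14*n^3 + 21*n^2 + 30*n + 10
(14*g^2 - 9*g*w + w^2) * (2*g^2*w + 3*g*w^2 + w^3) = 28*g^4*w + 24*g^3*w^2 - 11*g^2*w^3 - 6*g*w^4 + w^5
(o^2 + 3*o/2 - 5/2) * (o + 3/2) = o^3 + 3*o^2 - o/4 - 15/4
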